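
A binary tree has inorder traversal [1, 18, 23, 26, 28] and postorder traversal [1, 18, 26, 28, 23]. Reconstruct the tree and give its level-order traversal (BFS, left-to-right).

Inorder:   [1, 18, 23, 26, 28]
Postorder: [1, 18, 26, 28, 23]
Algorithm: postorder visits root last, so walk postorder right-to-left;
each value is the root of the current inorder slice — split it at that
value, recurse on the right subtree first, then the left.
Recursive splits:
  root=23; inorder splits into left=[1, 18], right=[26, 28]
  root=28; inorder splits into left=[26], right=[]
  root=26; inorder splits into left=[], right=[]
  root=18; inorder splits into left=[1], right=[]
  root=1; inorder splits into left=[], right=[]
Reconstructed level-order: [23, 18, 28, 1, 26]


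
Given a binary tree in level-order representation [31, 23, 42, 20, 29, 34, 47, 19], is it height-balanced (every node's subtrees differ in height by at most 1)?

Tree (level-order array): [31, 23, 42, 20, 29, 34, 47, 19]
Definition: a tree is height-balanced if, at every node, |h(left) - h(right)| <= 1 (empty subtree has height -1).
Bottom-up per-node check:
  node 19: h_left=-1, h_right=-1, diff=0 [OK], height=0
  node 20: h_left=0, h_right=-1, diff=1 [OK], height=1
  node 29: h_left=-1, h_right=-1, diff=0 [OK], height=0
  node 23: h_left=1, h_right=0, diff=1 [OK], height=2
  node 34: h_left=-1, h_right=-1, diff=0 [OK], height=0
  node 47: h_left=-1, h_right=-1, diff=0 [OK], height=0
  node 42: h_left=0, h_right=0, diff=0 [OK], height=1
  node 31: h_left=2, h_right=1, diff=1 [OK], height=3
All nodes satisfy the balance condition.
Result: Balanced


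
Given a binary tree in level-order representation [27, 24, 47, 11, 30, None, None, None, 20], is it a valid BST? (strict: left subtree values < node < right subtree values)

Level-order array: [27, 24, 47, 11, 30, None, None, None, 20]
Validate using subtree bounds (lo, hi): at each node, require lo < value < hi,
then recurse left with hi=value and right with lo=value.
Preorder trace (stopping at first violation):
  at node 27 with bounds (-inf, +inf): OK
  at node 24 with bounds (-inf, 27): OK
  at node 11 with bounds (-inf, 24): OK
  at node 20 with bounds (11, 24): OK
  at node 30 with bounds (24, 27): VIOLATION
Node 30 violates its bound: not (24 < 30 < 27).
Result: Not a valid BST


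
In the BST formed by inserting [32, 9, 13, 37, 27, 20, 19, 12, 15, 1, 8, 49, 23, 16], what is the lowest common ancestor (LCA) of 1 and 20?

Tree insertion order: [32, 9, 13, 37, 27, 20, 19, 12, 15, 1, 8, 49, 23, 16]
Tree (level-order array): [32, 9, 37, 1, 13, None, 49, None, 8, 12, 27, None, None, None, None, None, None, 20, None, 19, 23, 15, None, None, None, None, 16]
In a BST, the LCA of p=1, q=20 is the first node v on the
root-to-leaf path with p <= v <= q (go left if both < v, right if both > v).
Walk from root:
  at 32: both 1 and 20 < 32, go left
  at 9: 1 <= 9 <= 20, this is the LCA
LCA = 9


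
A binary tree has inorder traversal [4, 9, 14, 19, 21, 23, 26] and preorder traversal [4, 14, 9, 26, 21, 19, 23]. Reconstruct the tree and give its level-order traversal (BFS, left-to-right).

Inorder:  [4, 9, 14, 19, 21, 23, 26]
Preorder: [4, 14, 9, 26, 21, 19, 23]
Algorithm: preorder visits root first, so consume preorder in order;
for each root, split the current inorder slice at that value into
left-subtree inorder and right-subtree inorder, then recurse.
Recursive splits:
  root=4; inorder splits into left=[], right=[9, 14, 19, 21, 23, 26]
  root=14; inorder splits into left=[9], right=[19, 21, 23, 26]
  root=9; inorder splits into left=[], right=[]
  root=26; inorder splits into left=[19, 21, 23], right=[]
  root=21; inorder splits into left=[19], right=[23]
  root=19; inorder splits into left=[], right=[]
  root=23; inorder splits into left=[], right=[]
Reconstructed level-order: [4, 14, 9, 26, 21, 19, 23]


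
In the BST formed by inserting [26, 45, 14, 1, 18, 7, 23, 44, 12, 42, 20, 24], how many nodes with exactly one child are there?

Tree built from: [26, 45, 14, 1, 18, 7, 23, 44, 12, 42, 20, 24]
Tree (level-order array): [26, 14, 45, 1, 18, 44, None, None, 7, None, 23, 42, None, None, 12, 20, 24]
Rule: These are nodes with exactly 1 non-null child.
Per-node child counts:
  node 26: 2 child(ren)
  node 14: 2 child(ren)
  node 1: 1 child(ren)
  node 7: 1 child(ren)
  node 12: 0 child(ren)
  node 18: 1 child(ren)
  node 23: 2 child(ren)
  node 20: 0 child(ren)
  node 24: 0 child(ren)
  node 45: 1 child(ren)
  node 44: 1 child(ren)
  node 42: 0 child(ren)
Matching nodes: [1, 7, 18, 45, 44]
Count of nodes with exactly one child: 5


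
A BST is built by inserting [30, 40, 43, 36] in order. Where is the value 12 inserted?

Starting tree (level order): [30, None, 40, 36, 43]
Insertion path: 30
Result: insert 12 as left child of 30
Final tree (level order): [30, 12, 40, None, None, 36, 43]


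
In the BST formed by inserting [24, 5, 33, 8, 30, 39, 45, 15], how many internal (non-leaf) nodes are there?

Tree built from: [24, 5, 33, 8, 30, 39, 45, 15]
Tree (level-order array): [24, 5, 33, None, 8, 30, 39, None, 15, None, None, None, 45]
Rule: An internal node has at least one child.
Per-node child counts:
  node 24: 2 child(ren)
  node 5: 1 child(ren)
  node 8: 1 child(ren)
  node 15: 0 child(ren)
  node 33: 2 child(ren)
  node 30: 0 child(ren)
  node 39: 1 child(ren)
  node 45: 0 child(ren)
Matching nodes: [24, 5, 8, 33, 39]
Count of internal (non-leaf) nodes: 5


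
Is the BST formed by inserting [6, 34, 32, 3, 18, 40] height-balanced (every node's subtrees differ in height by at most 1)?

Tree (level-order array): [6, 3, 34, None, None, 32, 40, 18]
Definition: a tree is height-balanced if, at every node, |h(left) - h(right)| <= 1 (empty subtree has height -1).
Bottom-up per-node check:
  node 3: h_left=-1, h_right=-1, diff=0 [OK], height=0
  node 18: h_left=-1, h_right=-1, diff=0 [OK], height=0
  node 32: h_left=0, h_right=-1, diff=1 [OK], height=1
  node 40: h_left=-1, h_right=-1, diff=0 [OK], height=0
  node 34: h_left=1, h_right=0, diff=1 [OK], height=2
  node 6: h_left=0, h_right=2, diff=2 [FAIL (|0-2|=2 > 1)], height=3
Node 6 violates the condition: |0 - 2| = 2 > 1.
Result: Not balanced


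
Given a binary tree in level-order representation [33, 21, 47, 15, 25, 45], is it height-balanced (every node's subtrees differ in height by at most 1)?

Tree (level-order array): [33, 21, 47, 15, 25, 45]
Definition: a tree is height-balanced if, at every node, |h(left) - h(right)| <= 1 (empty subtree has height -1).
Bottom-up per-node check:
  node 15: h_left=-1, h_right=-1, diff=0 [OK], height=0
  node 25: h_left=-1, h_right=-1, diff=0 [OK], height=0
  node 21: h_left=0, h_right=0, diff=0 [OK], height=1
  node 45: h_left=-1, h_right=-1, diff=0 [OK], height=0
  node 47: h_left=0, h_right=-1, diff=1 [OK], height=1
  node 33: h_left=1, h_right=1, diff=0 [OK], height=2
All nodes satisfy the balance condition.
Result: Balanced


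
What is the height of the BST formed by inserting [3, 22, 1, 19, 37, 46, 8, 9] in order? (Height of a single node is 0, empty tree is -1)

Insertion order: [3, 22, 1, 19, 37, 46, 8, 9]
Tree (level-order array): [3, 1, 22, None, None, 19, 37, 8, None, None, 46, None, 9]
Compute height bottom-up (empty subtree = -1):
  height(1) = 1 + max(-1, -1) = 0
  height(9) = 1 + max(-1, -1) = 0
  height(8) = 1 + max(-1, 0) = 1
  height(19) = 1 + max(1, -1) = 2
  height(46) = 1 + max(-1, -1) = 0
  height(37) = 1 + max(-1, 0) = 1
  height(22) = 1 + max(2, 1) = 3
  height(3) = 1 + max(0, 3) = 4
Height = 4


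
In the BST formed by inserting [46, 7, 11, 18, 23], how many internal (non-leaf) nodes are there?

Tree built from: [46, 7, 11, 18, 23]
Tree (level-order array): [46, 7, None, None, 11, None, 18, None, 23]
Rule: An internal node has at least one child.
Per-node child counts:
  node 46: 1 child(ren)
  node 7: 1 child(ren)
  node 11: 1 child(ren)
  node 18: 1 child(ren)
  node 23: 0 child(ren)
Matching nodes: [46, 7, 11, 18]
Count of internal (non-leaf) nodes: 4


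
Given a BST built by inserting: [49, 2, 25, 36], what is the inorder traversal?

Tree insertion order: [49, 2, 25, 36]
Tree (level-order array): [49, 2, None, None, 25, None, 36]
Inorder traversal: [2, 25, 36, 49]


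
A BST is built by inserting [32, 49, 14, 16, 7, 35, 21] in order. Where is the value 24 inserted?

Starting tree (level order): [32, 14, 49, 7, 16, 35, None, None, None, None, 21]
Insertion path: 32 -> 14 -> 16 -> 21
Result: insert 24 as right child of 21
Final tree (level order): [32, 14, 49, 7, 16, 35, None, None, None, None, 21, None, None, None, 24]


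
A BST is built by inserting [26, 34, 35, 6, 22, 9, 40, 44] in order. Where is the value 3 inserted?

Starting tree (level order): [26, 6, 34, None, 22, None, 35, 9, None, None, 40, None, None, None, 44]
Insertion path: 26 -> 6
Result: insert 3 as left child of 6
Final tree (level order): [26, 6, 34, 3, 22, None, 35, None, None, 9, None, None, 40, None, None, None, 44]


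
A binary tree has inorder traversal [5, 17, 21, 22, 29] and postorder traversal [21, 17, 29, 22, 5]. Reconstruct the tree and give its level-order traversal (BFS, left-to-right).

Inorder:   [5, 17, 21, 22, 29]
Postorder: [21, 17, 29, 22, 5]
Algorithm: postorder visits root last, so walk postorder right-to-left;
each value is the root of the current inorder slice — split it at that
value, recurse on the right subtree first, then the left.
Recursive splits:
  root=5; inorder splits into left=[], right=[17, 21, 22, 29]
  root=22; inorder splits into left=[17, 21], right=[29]
  root=29; inorder splits into left=[], right=[]
  root=17; inorder splits into left=[], right=[21]
  root=21; inorder splits into left=[], right=[]
Reconstructed level-order: [5, 22, 17, 29, 21]


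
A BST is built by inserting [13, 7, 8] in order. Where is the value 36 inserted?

Starting tree (level order): [13, 7, None, None, 8]
Insertion path: 13
Result: insert 36 as right child of 13
Final tree (level order): [13, 7, 36, None, 8]


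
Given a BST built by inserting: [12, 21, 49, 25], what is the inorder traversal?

Tree insertion order: [12, 21, 49, 25]
Tree (level-order array): [12, None, 21, None, 49, 25]
Inorder traversal: [12, 21, 25, 49]


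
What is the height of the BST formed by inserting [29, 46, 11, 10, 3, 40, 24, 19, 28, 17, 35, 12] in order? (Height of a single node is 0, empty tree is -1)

Insertion order: [29, 46, 11, 10, 3, 40, 24, 19, 28, 17, 35, 12]
Tree (level-order array): [29, 11, 46, 10, 24, 40, None, 3, None, 19, 28, 35, None, None, None, 17, None, None, None, None, None, 12]
Compute height bottom-up (empty subtree = -1):
  height(3) = 1 + max(-1, -1) = 0
  height(10) = 1 + max(0, -1) = 1
  height(12) = 1 + max(-1, -1) = 0
  height(17) = 1 + max(0, -1) = 1
  height(19) = 1 + max(1, -1) = 2
  height(28) = 1 + max(-1, -1) = 0
  height(24) = 1 + max(2, 0) = 3
  height(11) = 1 + max(1, 3) = 4
  height(35) = 1 + max(-1, -1) = 0
  height(40) = 1 + max(0, -1) = 1
  height(46) = 1 + max(1, -1) = 2
  height(29) = 1 + max(4, 2) = 5
Height = 5


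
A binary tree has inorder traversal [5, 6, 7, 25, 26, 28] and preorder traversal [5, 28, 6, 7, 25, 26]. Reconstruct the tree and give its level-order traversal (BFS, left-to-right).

Inorder:  [5, 6, 7, 25, 26, 28]
Preorder: [5, 28, 6, 7, 25, 26]
Algorithm: preorder visits root first, so consume preorder in order;
for each root, split the current inorder slice at that value into
left-subtree inorder and right-subtree inorder, then recurse.
Recursive splits:
  root=5; inorder splits into left=[], right=[6, 7, 25, 26, 28]
  root=28; inorder splits into left=[6, 7, 25, 26], right=[]
  root=6; inorder splits into left=[], right=[7, 25, 26]
  root=7; inorder splits into left=[], right=[25, 26]
  root=25; inorder splits into left=[], right=[26]
  root=26; inorder splits into left=[], right=[]
Reconstructed level-order: [5, 28, 6, 7, 25, 26]


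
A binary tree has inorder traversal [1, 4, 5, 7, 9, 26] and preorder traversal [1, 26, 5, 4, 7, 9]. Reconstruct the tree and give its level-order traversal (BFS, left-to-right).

Inorder:  [1, 4, 5, 7, 9, 26]
Preorder: [1, 26, 5, 4, 7, 9]
Algorithm: preorder visits root first, so consume preorder in order;
for each root, split the current inorder slice at that value into
left-subtree inorder and right-subtree inorder, then recurse.
Recursive splits:
  root=1; inorder splits into left=[], right=[4, 5, 7, 9, 26]
  root=26; inorder splits into left=[4, 5, 7, 9], right=[]
  root=5; inorder splits into left=[4], right=[7, 9]
  root=4; inorder splits into left=[], right=[]
  root=7; inorder splits into left=[], right=[9]
  root=9; inorder splits into left=[], right=[]
Reconstructed level-order: [1, 26, 5, 4, 7, 9]


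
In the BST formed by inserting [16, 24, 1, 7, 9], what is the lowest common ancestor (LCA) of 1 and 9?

Tree insertion order: [16, 24, 1, 7, 9]
Tree (level-order array): [16, 1, 24, None, 7, None, None, None, 9]
In a BST, the LCA of p=1, q=9 is the first node v on the
root-to-leaf path with p <= v <= q (go left if both < v, right if both > v).
Walk from root:
  at 16: both 1 and 9 < 16, go left
  at 1: 1 <= 1 <= 9, this is the LCA
LCA = 1


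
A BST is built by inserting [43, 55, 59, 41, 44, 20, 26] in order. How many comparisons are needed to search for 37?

Search path for 37: 43 -> 41 -> 20 -> 26
Found: False
Comparisons: 4


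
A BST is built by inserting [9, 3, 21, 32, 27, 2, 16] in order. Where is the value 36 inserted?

Starting tree (level order): [9, 3, 21, 2, None, 16, 32, None, None, None, None, 27]
Insertion path: 9 -> 21 -> 32
Result: insert 36 as right child of 32
Final tree (level order): [9, 3, 21, 2, None, 16, 32, None, None, None, None, 27, 36]


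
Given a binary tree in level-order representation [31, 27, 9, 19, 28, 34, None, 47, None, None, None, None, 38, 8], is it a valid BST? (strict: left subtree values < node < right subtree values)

Level-order array: [31, 27, 9, 19, 28, 34, None, 47, None, None, None, None, 38, 8]
Validate using subtree bounds (lo, hi): at each node, require lo < value < hi,
then recurse left with hi=value and right with lo=value.
Preorder trace (stopping at first violation):
  at node 31 with bounds (-inf, +inf): OK
  at node 27 with bounds (-inf, 31): OK
  at node 19 with bounds (-inf, 27): OK
  at node 47 with bounds (-inf, 19): VIOLATION
Node 47 violates its bound: not (-inf < 47 < 19).
Result: Not a valid BST


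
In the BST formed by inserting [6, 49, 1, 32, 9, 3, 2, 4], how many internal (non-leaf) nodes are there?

Tree built from: [6, 49, 1, 32, 9, 3, 2, 4]
Tree (level-order array): [6, 1, 49, None, 3, 32, None, 2, 4, 9]
Rule: An internal node has at least one child.
Per-node child counts:
  node 6: 2 child(ren)
  node 1: 1 child(ren)
  node 3: 2 child(ren)
  node 2: 0 child(ren)
  node 4: 0 child(ren)
  node 49: 1 child(ren)
  node 32: 1 child(ren)
  node 9: 0 child(ren)
Matching nodes: [6, 1, 3, 49, 32]
Count of internal (non-leaf) nodes: 5


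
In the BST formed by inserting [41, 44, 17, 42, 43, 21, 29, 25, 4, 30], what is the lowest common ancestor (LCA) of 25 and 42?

Tree insertion order: [41, 44, 17, 42, 43, 21, 29, 25, 4, 30]
Tree (level-order array): [41, 17, 44, 4, 21, 42, None, None, None, None, 29, None, 43, 25, 30]
In a BST, the LCA of p=25, q=42 is the first node v on the
root-to-leaf path with p <= v <= q (go left if both < v, right if both > v).
Walk from root:
  at 41: 25 <= 41 <= 42, this is the LCA
LCA = 41


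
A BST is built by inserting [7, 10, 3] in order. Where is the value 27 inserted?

Starting tree (level order): [7, 3, 10]
Insertion path: 7 -> 10
Result: insert 27 as right child of 10
Final tree (level order): [7, 3, 10, None, None, None, 27]


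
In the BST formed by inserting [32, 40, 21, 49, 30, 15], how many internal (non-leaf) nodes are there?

Tree built from: [32, 40, 21, 49, 30, 15]
Tree (level-order array): [32, 21, 40, 15, 30, None, 49]
Rule: An internal node has at least one child.
Per-node child counts:
  node 32: 2 child(ren)
  node 21: 2 child(ren)
  node 15: 0 child(ren)
  node 30: 0 child(ren)
  node 40: 1 child(ren)
  node 49: 0 child(ren)
Matching nodes: [32, 21, 40]
Count of internal (non-leaf) nodes: 3


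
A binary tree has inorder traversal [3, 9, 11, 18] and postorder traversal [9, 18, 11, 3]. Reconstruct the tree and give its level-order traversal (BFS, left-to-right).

Inorder:   [3, 9, 11, 18]
Postorder: [9, 18, 11, 3]
Algorithm: postorder visits root last, so walk postorder right-to-left;
each value is the root of the current inorder slice — split it at that
value, recurse on the right subtree first, then the left.
Recursive splits:
  root=3; inorder splits into left=[], right=[9, 11, 18]
  root=11; inorder splits into left=[9], right=[18]
  root=18; inorder splits into left=[], right=[]
  root=9; inorder splits into left=[], right=[]
Reconstructed level-order: [3, 11, 9, 18]


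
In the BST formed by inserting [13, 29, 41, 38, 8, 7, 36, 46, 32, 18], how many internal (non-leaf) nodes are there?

Tree built from: [13, 29, 41, 38, 8, 7, 36, 46, 32, 18]
Tree (level-order array): [13, 8, 29, 7, None, 18, 41, None, None, None, None, 38, 46, 36, None, None, None, 32]
Rule: An internal node has at least one child.
Per-node child counts:
  node 13: 2 child(ren)
  node 8: 1 child(ren)
  node 7: 0 child(ren)
  node 29: 2 child(ren)
  node 18: 0 child(ren)
  node 41: 2 child(ren)
  node 38: 1 child(ren)
  node 36: 1 child(ren)
  node 32: 0 child(ren)
  node 46: 0 child(ren)
Matching nodes: [13, 8, 29, 41, 38, 36]
Count of internal (non-leaf) nodes: 6


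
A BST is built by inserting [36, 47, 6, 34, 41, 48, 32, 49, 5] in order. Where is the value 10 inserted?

Starting tree (level order): [36, 6, 47, 5, 34, 41, 48, None, None, 32, None, None, None, None, 49]
Insertion path: 36 -> 6 -> 34 -> 32
Result: insert 10 as left child of 32
Final tree (level order): [36, 6, 47, 5, 34, 41, 48, None, None, 32, None, None, None, None, 49, 10]


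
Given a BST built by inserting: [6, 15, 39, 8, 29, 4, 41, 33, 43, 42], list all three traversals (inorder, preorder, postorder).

Tree insertion order: [6, 15, 39, 8, 29, 4, 41, 33, 43, 42]
Tree (level-order array): [6, 4, 15, None, None, 8, 39, None, None, 29, 41, None, 33, None, 43, None, None, 42]
Inorder (L, root, R): [4, 6, 8, 15, 29, 33, 39, 41, 42, 43]
Preorder (root, L, R): [6, 4, 15, 8, 39, 29, 33, 41, 43, 42]
Postorder (L, R, root): [4, 8, 33, 29, 42, 43, 41, 39, 15, 6]


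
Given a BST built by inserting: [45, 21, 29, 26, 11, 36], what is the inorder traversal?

Tree insertion order: [45, 21, 29, 26, 11, 36]
Tree (level-order array): [45, 21, None, 11, 29, None, None, 26, 36]
Inorder traversal: [11, 21, 26, 29, 36, 45]


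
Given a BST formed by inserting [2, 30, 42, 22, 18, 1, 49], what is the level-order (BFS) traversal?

Tree insertion order: [2, 30, 42, 22, 18, 1, 49]
Tree (level-order array): [2, 1, 30, None, None, 22, 42, 18, None, None, 49]
BFS from the root, enqueuing left then right child of each popped node:
  queue [2] -> pop 2, enqueue [1, 30], visited so far: [2]
  queue [1, 30] -> pop 1, enqueue [none], visited so far: [2, 1]
  queue [30] -> pop 30, enqueue [22, 42], visited so far: [2, 1, 30]
  queue [22, 42] -> pop 22, enqueue [18], visited so far: [2, 1, 30, 22]
  queue [42, 18] -> pop 42, enqueue [49], visited so far: [2, 1, 30, 22, 42]
  queue [18, 49] -> pop 18, enqueue [none], visited so far: [2, 1, 30, 22, 42, 18]
  queue [49] -> pop 49, enqueue [none], visited so far: [2, 1, 30, 22, 42, 18, 49]
Result: [2, 1, 30, 22, 42, 18, 49]


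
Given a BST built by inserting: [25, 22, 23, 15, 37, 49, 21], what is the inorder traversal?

Tree insertion order: [25, 22, 23, 15, 37, 49, 21]
Tree (level-order array): [25, 22, 37, 15, 23, None, 49, None, 21]
Inorder traversal: [15, 21, 22, 23, 25, 37, 49]


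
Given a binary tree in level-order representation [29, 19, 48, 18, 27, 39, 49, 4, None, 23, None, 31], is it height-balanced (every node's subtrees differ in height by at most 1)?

Tree (level-order array): [29, 19, 48, 18, 27, 39, 49, 4, None, 23, None, 31]
Definition: a tree is height-balanced if, at every node, |h(left) - h(right)| <= 1 (empty subtree has height -1).
Bottom-up per-node check:
  node 4: h_left=-1, h_right=-1, diff=0 [OK], height=0
  node 18: h_left=0, h_right=-1, diff=1 [OK], height=1
  node 23: h_left=-1, h_right=-1, diff=0 [OK], height=0
  node 27: h_left=0, h_right=-1, diff=1 [OK], height=1
  node 19: h_left=1, h_right=1, diff=0 [OK], height=2
  node 31: h_left=-1, h_right=-1, diff=0 [OK], height=0
  node 39: h_left=0, h_right=-1, diff=1 [OK], height=1
  node 49: h_left=-1, h_right=-1, diff=0 [OK], height=0
  node 48: h_left=1, h_right=0, diff=1 [OK], height=2
  node 29: h_left=2, h_right=2, diff=0 [OK], height=3
All nodes satisfy the balance condition.
Result: Balanced


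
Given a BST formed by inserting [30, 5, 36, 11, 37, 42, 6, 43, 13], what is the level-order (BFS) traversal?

Tree insertion order: [30, 5, 36, 11, 37, 42, 6, 43, 13]
Tree (level-order array): [30, 5, 36, None, 11, None, 37, 6, 13, None, 42, None, None, None, None, None, 43]
BFS from the root, enqueuing left then right child of each popped node:
  queue [30] -> pop 30, enqueue [5, 36], visited so far: [30]
  queue [5, 36] -> pop 5, enqueue [11], visited so far: [30, 5]
  queue [36, 11] -> pop 36, enqueue [37], visited so far: [30, 5, 36]
  queue [11, 37] -> pop 11, enqueue [6, 13], visited so far: [30, 5, 36, 11]
  queue [37, 6, 13] -> pop 37, enqueue [42], visited so far: [30, 5, 36, 11, 37]
  queue [6, 13, 42] -> pop 6, enqueue [none], visited so far: [30, 5, 36, 11, 37, 6]
  queue [13, 42] -> pop 13, enqueue [none], visited so far: [30, 5, 36, 11, 37, 6, 13]
  queue [42] -> pop 42, enqueue [43], visited so far: [30, 5, 36, 11, 37, 6, 13, 42]
  queue [43] -> pop 43, enqueue [none], visited so far: [30, 5, 36, 11, 37, 6, 13, 42, 43]
Result: [30, 5, 36, 11, 37, 6, 13, 42, 43]


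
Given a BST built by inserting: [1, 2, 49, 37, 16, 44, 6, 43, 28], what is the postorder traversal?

Tree insertion order: [1, 2, 49, 37, 16, 44, 6, 43, 28]
Tree (level-order array): [1, None, 2, None, 49, 37, None, 16, 44, 6, 28, 43]
Postorder traversal: [6, 28, 16, 43, 44, 37, 49, 2, 1]


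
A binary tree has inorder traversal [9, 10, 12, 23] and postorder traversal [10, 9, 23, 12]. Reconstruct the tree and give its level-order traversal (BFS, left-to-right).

Inorder:   [9, 10, 12, 23]
Postorder: [10, 9, 23, 12]
Algorithm: postorder visits root last, so walk postorder right-to-left;
each value is the root of the current inorder slice — split it at that
value, recurse on the right subtree first, then the left.
Recursive splits:
  root=12; inorder splits into left=[9, 10], right=[23]
  root=23; inorder splits into left=[], right=[]
  root=9; inorder splits into left=[], right=[10]
  root=10; inorder splits into left=[], right=[]
Reconstructed level-order: [12, 9, 23, 10]


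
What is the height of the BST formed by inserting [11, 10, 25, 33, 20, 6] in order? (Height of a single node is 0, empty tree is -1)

Insertion order: [11, 10, 25, 33, 20, 6]
Tree (level-order array): [11, 10, 25, 6, None, 20, 33]
Compute height bottom-up (empty subtree = -1):
  height(6) = 1 + max(-1, -1) = 0
  height(10) = 1 + max(0, -1) = 1
  height(20) = 1 + max(-1, -1) = 0
  height(33) = 1 + max(-1, -1) = 0
  height(25) = 1 + max(0, 0) = 1
  height(11) = 1 + max(1, 1) = 2
Height = 2


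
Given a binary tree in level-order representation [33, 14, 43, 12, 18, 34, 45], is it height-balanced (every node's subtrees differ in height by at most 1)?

Tree (level-order array): [33, 14, 43, 12, 18, 34, 45]
Definition: a tree is height-balanced if, at every node, |h(left) - h(right)| <= 1 (empty subtree has height -1).
Bottom-up per-node check:
  node 12: h_left=-1, h_right=-1, diff=0 [OK], height=0
  node 18: h_left=-1, h_right=-1, diff=0 [OK], height=0
  node 14: h_left=0, h_right=0, diff=0 [OK], height=1
  node 34: h_left=-1, h_right=-1, diff=0 [OK], height=0
  node 45: h_left=-1, h_right=-1, diff=0 [OK], height=0
  node 43: h_left=0, h_right=0, diff=0 [OK], height=1
  node 33: h_left=1, h_right=1, diff=0 [OK], height=2
All nodes satisfy the balance condition.
Result: Balanced


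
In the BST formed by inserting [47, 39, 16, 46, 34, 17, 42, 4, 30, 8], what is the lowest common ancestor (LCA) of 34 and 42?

Tree insertion order: [47, 39, 16, 46, 34, 17, 42, 4, 30, 8]
Tree (level-order array): [47, 39, None, 16, 46, 4, 34, 42, None, None, 8, 17, None, None, None, None, None, None, 30]
In a BST, the LCA of p=34, q=42 is the first node v on the
root-to-leaf path with p <= v <= q (go left if both < v, right if both > v).
Walk from root:
  at 47: both 34 and 42 < 47, go left
  at 39: 34 <= 39 <= 42, this is the LCA
LCA = 39


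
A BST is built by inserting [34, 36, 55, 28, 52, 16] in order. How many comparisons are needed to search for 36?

Search path for 36: 34 -> 36
Found: True
Comparisons: 2


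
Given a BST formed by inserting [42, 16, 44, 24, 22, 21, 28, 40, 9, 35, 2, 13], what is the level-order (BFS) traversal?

Tree insertion order: [42, 16, 44, 24, 22, 21, 28, 40, 9, 35, 2, 13]
Tree (level-order array): [42, 16, 44, 9, 24, None, None, 2, 13, 22, 28, None, None, None, None, 21, None, None, 40, None, None, 35]
BFS from the root, enqueuing left then right child of each popped node:
  queue [42] -> pop 42, enqueue [16, 44], visited so far: [42]
  queue [16, 44] -> pop 16, enqueue [9, 24], visited so far: [42, 16]
  queue [44, 9, 24] -> pop 44, enqueue [none], visited so far: [42, 16, 44]
  queue [9, 24] -> pop 9, enqueue [2, 13], visited so far: [42, 16, 44, 9]
  queue [24, 2, 13] -> pop 24, enqueue [22, 28], visited so far: [42, 16, 44, 9, 24]
  queue [2, 13, 22, 28] -> pop 2, enqueue [none], visited so far: [42, 16, 44, 9, 24, 2]
  queue [13, 22, 28] -> pop 13, enqueue [none], visited so far: [42, 16, 44, 9, 24, 2, 13]
  queue [22, 28] -> pop 22, enqueue [21], visited so far: [42, 16, 44, 9, 24, 2, 13, 22]
  queue [28, 21] -> pop 28, enqueue [40], visited so far: [42, 16, 44, 9, 24, 2, 13, 22, 28]
  queue [21, 40] -> pop 21, enqueue [none], visited so far: [42, 16, 44, 9, 24, 2, 13, 22, 28, 21]
  queue [40] -> pop 40, enqueue [35], visited so far: [42, 16, 44, 9, 24, 2, 13, 22, 28, 21, 40]
  queue [35] -> pop 35, enqueue [none], visited so far: [42, 16, 44, 9, 24, 2, 13, 22, 28, 21, 40, 35]
Result: [42, 16, 44, 9, 24, 2, 13, 22, 28, 21, 40, 35]


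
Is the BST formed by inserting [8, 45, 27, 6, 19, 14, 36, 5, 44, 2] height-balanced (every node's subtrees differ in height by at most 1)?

Tree (level-order array): [8, 6, 45, 5, None, 27, None, 2, None, 19, 36, None, None, 14, None, None, 44]
Definition: a tree is height-balanced if, at every node, |h(left) - h(right)| <= 1 (empty subtree has height -1).
Bottom-up per-node check:
  node 2: h_left=-1, h_right=-1, diff=0 [OK], height=0
  node 5: h_left=0, h_right=-1, diff=1 [OK], height=1
  node 6: h_left=1, h_right=-1, diff=2 [FAIL (|1--1|=2 > 1)], height=2
  node 14: h_left=-1, h_right=-1, diff=0 [OK], height=0
  node 19: h_left=0, h_right=-1, diff=1 [OK], height=1
  node 44: h_left=-1, h_right=-1, diff=0 [OK], height=0
  node 36: h_left=-1, h_right=0, diff=1 [OK], height=1
  node 27: h_left=1, h_right=1, diff=0 [OK], height=2
  node 45: h_left=2, h_right=-1, diff=3 [FAIL (|2--1|=3 > 1)], height=3
  node 8: h_left=2, h_right=3, diff=1 [OK], height=4
Node 6 violates the condition: |1 - -1| = 2 > 1.
Result: Not balanced


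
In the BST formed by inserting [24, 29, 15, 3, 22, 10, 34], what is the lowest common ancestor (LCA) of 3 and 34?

Tree insertion order: [24, 29, 15, 3, 22, 10, 34]
Tree (level-order array): [24, 15, 29, 3, 22, None, 34, None, 10]
In a BST, the LCA of p=3, q=34 is the first node v on the
root-to-leaf path with p <= v <= q (go left if both < v, right if both > v).
Walk from root:
  at 24: 3 <= 24 <= 34, this is the LCA
LCA = 24


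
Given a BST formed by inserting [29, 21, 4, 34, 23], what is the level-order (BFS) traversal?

Tree insertion order: [29, 21, 4, 34, 23]
Tree (level-order array): [29, 21, 34, 4, 23]
BFS from the root, enqueuing left then right child of each popped node:
  queue [29] -> pop 29, enqueue [21, 34], visited so far: [29]
  queue [21, 34] -> pop 21, enqueue [4, 23], visited so far: [29, 21]
  queue [34, 4, 23] -> pop 34, enqueue [none], visited so far: [29, 21, 34]
  queue [4, 23] -> pop 4, enqueue [none], visited so far: [29, 21, 34, 4]
  queue [23] -> pop 23, enqueue [none], visited so far: [29, 21, 34, 4, 23]
Result: [29, 21, 34, 4, 23]


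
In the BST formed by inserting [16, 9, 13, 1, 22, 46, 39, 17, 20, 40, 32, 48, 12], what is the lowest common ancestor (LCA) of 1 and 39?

Tree insertion order: [16, 9, 13, 1, 22, 46, 39, 17, 20, 40, 32, 48, 12]
Tree (level-order array): [16, 9, 22, 1, 13, 17, 46, None, None, 12, None, None, 20, 39, 48, None, None, None, None, 32, 40]
In a BST, the LCA of p=1, q=39 is the first node v on the
root-to-leaf path with p <= v <= q (go left if both < v, right if both > v).
Walk from root:
  at 16: 1 <= 16 <= 39, this is the LCA
LCA = 16


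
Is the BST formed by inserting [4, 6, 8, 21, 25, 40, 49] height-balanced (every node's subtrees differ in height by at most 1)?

Tree (level-order array): [4, None, 6, None, 8, None, 21, None, 25, None, 40, None, 49]
Definition: a tree is height-balanced if, at every node, |h(left) - h(right)| <= 1 (empty subtree has height -1).
Bottom-up per-node check:
  node 49: h_left=-1, h_right=-1, diff=0 [OK], height=0
  node 40: h_left=-1, h_right=0, diff=1 [OK], height=1
  node 25: h_left=-1, h_right=1, diff=2 [FAIL (|-1-1|=2 > 1)], height=2
  node 21: h_left=-1, h_right=2, diff=3 [FAIL (|-1-2|=3 > 1)], height=3
  node 8: h_left=-1, h_right=3, diff=4 [FAIL (|-1-3|=4 > 1)], height=4
  node 6: h_left=-1, h_right=4, diff=5 [FAIL (|-1-4|=5 > 1)], height=5
  node 4: h_left=-1, h_right=5, diff=6 [FAIL (|-1-5|=6 > 1)], height=6
Node 25 violates the condition: |-1 - 1| = 2 > 1.
Result: Not balanced


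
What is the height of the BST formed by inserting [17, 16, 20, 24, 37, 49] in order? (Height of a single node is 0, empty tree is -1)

Insertion order: [17, 16, 20, 24, 37, 49]
Tree (level-order array): [17, 16, 20, None, None, None, 24, None, 37, None, 49]
Compute height bottom-up (empty subtree = -1):
  height(16) = 1 + max(-1, -1) = 0
  height(49) = 1 + max(-1, -1) = 0
  height(37) = 1 + max(-1, 0) = 1
  height(24) = 1 + max(-1, 1) = 2
  height(20) = 1 + max(-1, 2) = 3
  height(17) = 1 + max(0, 3) = 4
Height = 4


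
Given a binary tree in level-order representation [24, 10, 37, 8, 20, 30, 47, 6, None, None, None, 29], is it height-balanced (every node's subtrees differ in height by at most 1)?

Tree (level-order array): [24, 10, 37, 8, 20, 30, 47, 6, None, None, None, 29]
Definition: a tree is height-balanced if, at every node, |h(left) - h(right)| <= 1 (empty subtree has height -1).
Bottom-up per-node check:
  node 6: h_left=-1, h_right=-1, diff=0 [OK], height=0
  node 8: h_left=0, h_right=-1, diff=1 [OK], height=1
  node 20: h_left=-1, h_right=-1, diff=0 [OK], height=0
  node 10: h_left=1, h_right=0, diff=1 [OK], height=2
  node 29: h_left=-1, h_right=-1, diff=0 [OK], height=0
  node 30: h_left=0, h_right=-1, diff=1 [OK], height=1
  node 47: h_left=-1, h_right=-1, diff=0 [OK], height=0
  node 37: h_left=1, h_right=0, diff=1 [OK], height=2
  node 24: h_left=2, h_right=2, diff=0 [OK], height=3
All nodes satisfy the balance condition.
Result: Balanced


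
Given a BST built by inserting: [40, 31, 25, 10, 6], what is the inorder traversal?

Tree insertion order: [40, 31, 25, 10, 6]
Tree (level-order array): [40, 31, None, 25, None, 10, None, 6]
Inorder traversal: [6, 10, 25, 31, 40]


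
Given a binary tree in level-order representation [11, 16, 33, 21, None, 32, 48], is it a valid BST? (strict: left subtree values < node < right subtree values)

Level-order array: [11, 16, 33, 21, None, 32, 48]
Validate using subtree bounds (lo, hi): at each node, require lo < value < hi,
then recurse left with hi=value and right with lo=value.
Preorder trace (stopping at first violation):
  at node 11 with bounds (-inf, +inf): OK
  at node 16 with bounds (-inf, 11): VIOLATION
Node 16 violates its bound: not (-inf < 16 < 11).
Result: Not a valid BST


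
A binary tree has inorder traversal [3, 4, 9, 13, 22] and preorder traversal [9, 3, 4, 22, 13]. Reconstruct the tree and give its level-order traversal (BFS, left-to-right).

Inorder:  [3, 4, 9, 13, 22]
Preorder: [9, 3, 4, 22, 13]
Algorithm: preorder visits root first, so consume preorder in order;
for each root, split the current inorder slice at that value into
left-subtree inorder and right-subtree inorder, then recurse.
Recursive splits:
  root=9; inorder splits into left=[3, 4], right=[13, 22]
  root=3; inorder splits into left=[], right=[4]
  root=4; inorder splits into left=[], right=[]
  root=22; inorder splits into left=[13], right=[]
  root=13; inorder splits into left=[], right=[]
Reconstructed level-order: [9, 3, 22, 4, 13]


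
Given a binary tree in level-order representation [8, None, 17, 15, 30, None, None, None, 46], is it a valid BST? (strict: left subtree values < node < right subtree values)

Level-order array: [8, None, 17, 15, 30, None, None, None, 46]
Validate using subtree bounds (lo, hi): at each node, require lo < value < hi,
then recurse left with hi=value and right with lo=value.
Preorder trace (stopping at first violation):
  at node 8 with bounds (-inf, +inf): OK
  at node 17 with bounds (8, +inf): OK
  at node 15 with bounds (8, 17): OK
  at node 30 with bounds (17, +inf): OK
  at node 46 with bounds (30, +inf): OK
No violation found at any node.
Result: Valid BST


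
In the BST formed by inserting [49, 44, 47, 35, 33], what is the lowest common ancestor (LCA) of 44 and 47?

Tree insertion order: [49, 44, 47, 35, 33]
Tree (level-order array): [49, 44, None, 35, 47, 33]
In a BST, the LCA of p=44, q=47 is the first node v on the
root-to-leaf path with p <= v <= q (go left if both < v, right if both > v).
Walk from root:
  at 49: both 44 and 47 < 49, go left
  at 44: 44 <= 44 <= 47, this is the LCA
LCA = 44


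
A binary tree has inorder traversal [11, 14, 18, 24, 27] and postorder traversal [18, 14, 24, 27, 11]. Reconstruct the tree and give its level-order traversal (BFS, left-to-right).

Inorder:   [11, 14, 18, 24, 27]
Postorder: [18, 14, 24, 27, 11]
Algorithm: postorder visits root last, so walk postorder right-to-left;
each value is the root of the current inorder slice — split it at that
value, recurse on the right subtree first, then the left.
Recursive splits:
  root=11; inorder splits into left=[], right=[14, 18, 24, 27]
  root=27; inorder splits into left=[14, 18, 24], right=[]
  root=24; inorder splits into left=[14, 18], right=[]
  root=14; inorder splits into left=[], right=[18]
  root=18; inorder splits into left=[], right=[]
Reconstructed level-order: [11, 27, 24, 14, 18]


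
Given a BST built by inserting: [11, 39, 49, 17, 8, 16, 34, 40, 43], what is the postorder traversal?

Tree insertion order: [11, 39, 49, 17, 8, 16, 34, 40, 43]
Tree (level-order array): [11, 8, 39, None, None, 17, 49, 16, 34, 40, None, None, None, None, None, None, 43]
Postorder traversal: [8, 16, 34, 17, 43, 40, 49, 39, 11]


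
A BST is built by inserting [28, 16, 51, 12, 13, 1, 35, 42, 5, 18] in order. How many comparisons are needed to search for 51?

Search path for 51: 28 -> 51
Found: True
Comparisons: 2


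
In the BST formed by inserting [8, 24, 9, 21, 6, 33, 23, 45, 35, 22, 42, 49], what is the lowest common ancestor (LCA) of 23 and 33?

Tree insertion order: [8, 24, 9, 21, 6, 33, 23, 45, 35, 22, 42, 49]
Tree (level-order array): [8, 6, 24, None, None, 9, 33, None, 21, None, 45, None, 23, 35, 49, 22, None, None, 42]
In a BST, the LCA of p=23, q=33 is the first node v on the
root-to-leaf path with p <= v <= q (go left if both < v, right if both > v).
Walk from root:
  at 8: both 23 and 33 > 8, go right
  at 24: 23 <= 24 <= 33, this is the LCA
LCA = 24


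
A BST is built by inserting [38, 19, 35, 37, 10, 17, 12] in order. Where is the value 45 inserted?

Starting tree (level order): [38, 19, None, 10, 35, None, 17, None, 37, 12]
Insertion path: 38
Result: insert 45 as right child of 38
Final tree (level order): [38, 19, 45, 10, 35, None, None, None, 17, None, 37, 12]


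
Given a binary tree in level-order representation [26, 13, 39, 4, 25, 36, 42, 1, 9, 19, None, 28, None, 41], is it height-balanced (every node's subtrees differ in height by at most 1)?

Tree (level-order array): [26, 13, 39, 4, 25, 36, 42, 1, 9, 19, None, 28, None, 41]
Definition: a tree is height-balanced if, at every node, |h(left) - h(right)| <= 1 (empty subtree has height -1).
Bottom-up per-node check:
  node 1: h_left=-1, h_right=-1, diff=0 [OK], height=0
  node 9: h_left=-1, h_right=-1, diff=0 [OK], height=0
  node 4: h_left=0, h_right=0, diff=0 [OK], height=1
  node 19: h_left=-1, h_right=-1, diff=0 [OK], height=0
  node 25: h_left=0, h_right=-1, diff=1 [OK], height=1
  node 13: h_left=1, h_right=1, diff=0 [OK], height=2
  node 28: h_left=-1, h_right=-1, diff=0 [OK], height=0
  node 36: h_left=0, h_right=-1, diff=1 [OK], height=1
  node 41: h_left=-1, h_right=-1, diff=0 [OK], height=0
  node 42: h_left=0, h_right=-1, diff=1 [OK], height=1
  node 39: h_left=1, h_right=1, diff=0 [OK], height=2
  node 26: h_left=2, h_right=2, diff=0 [OK], height=3
All nodes satisfy the balance condition.
Result: Balanced


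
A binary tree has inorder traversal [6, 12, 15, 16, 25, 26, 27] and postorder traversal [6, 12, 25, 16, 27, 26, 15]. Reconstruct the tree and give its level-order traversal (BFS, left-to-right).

Inorder:   [6, 12, 15, 16, 25, 26, 27]
Postorder: [6, 12, 25, 16, 27, 26, 15]
Algorithm: postorder visits root last, so walk postorder right-to-left;
each value is the root of the current inorder slice — split it at that
value, recurse on the right subtree first, then the left.
Recursive splits:
  root=15; inorder splits into left=[6, 12], right=[16, 25, 26, 27]
  root=26; inorder splits into left=[16, 25], right=[27]
  root=27; inorder splits into left=[], right=[]
  root=16; inorder splits into left=[], right=[25]
  root=25; inorder splits into left=[], right=[]
  root=12; inorder splits into left=[6], right=[]
  root=6; inorder splits into left=[], right=[]
Reconstructed level-order: [15, 12, 26, 6, 16, 27, 25]


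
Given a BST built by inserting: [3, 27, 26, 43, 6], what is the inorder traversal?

Tree insertion order: [3, 27, 26, 43, 6]
Tree (level-order array): [3, None, 27, 26, 43, 6]
Inorder traversal: [3, 6, 26, 27, 43]


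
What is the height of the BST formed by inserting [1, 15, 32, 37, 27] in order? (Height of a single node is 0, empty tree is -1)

Insertion order: [1, 15, 32, 37, 27]
Tree (level-order array): [1, None, 15, None, 32, 27, 37]
Compute height bottom-up (empty subtree = -1):
  height(27) = 1 + max(-1, -1) = 0
  height(37) = 1 + max(-1, -1) = 0
  height(32) = 1 + max(0, 0) = 1
  height(15) = 1 + max(-1, 1) = 2
  height(1) = 1 + max(-1, 2) = 3
Height = 3


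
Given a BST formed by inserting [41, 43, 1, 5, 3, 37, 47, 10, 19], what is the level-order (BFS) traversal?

Tree insertion order: [41, 43, 1, 5, 3, 37, 47, 10, 19]
Tree (level-order array): [41, 1, 43, None, 5, None, 47, 3, 37, None, None, None, None, 10, None, None, 19]
BFS from the root, enqueuing left then right child of each popped node:
  queue [41] -> pop 41, enqueue [1, 43], visited so far: [41]
  queue [1, 43] -> pop 1, enqueue [5], visited so far: [41, 1]
  queue [43, 5] -> pop 43, enqueue [47], visited so far: [41, 1, 43]
  queue [5, 47] -> pop 5, enqueue [3, 37], visited so far: [41, 1, 43, 5]
  queue [47, 3, 37] -> pop 47, enqueue [none], visited so far: [41, 1, 43, 5, 47]
  queue [3, 37] -> pop 3, enqueue [none], visited so far: [41, 1, 43, 5, 47, 3]
  queue [37] -> pop 37, enqueue [10], visited so far: [41, 1, 43, 5, 47, 3, 37]
  queue [10] -> pop 10, enqueue [19], visited so far: [41, 1, 43, 5, 47, 3, 37, 10]
  queue [19] -> pop 19, enqueue [none], visited so far: [41, 1, 43, 5, 47, 3, 37, 10, 19]
Result: [41, 1, 43, 5, 47, 3, 37, 10, 19]
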